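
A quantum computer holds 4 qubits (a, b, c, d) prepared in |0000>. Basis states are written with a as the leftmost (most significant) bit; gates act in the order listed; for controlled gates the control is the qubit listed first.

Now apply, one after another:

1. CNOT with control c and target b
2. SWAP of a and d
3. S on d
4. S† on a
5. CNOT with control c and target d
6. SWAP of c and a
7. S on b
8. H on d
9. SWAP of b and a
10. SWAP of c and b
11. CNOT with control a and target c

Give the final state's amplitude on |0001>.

The amplitude on |0001> is sqrt(2)/2.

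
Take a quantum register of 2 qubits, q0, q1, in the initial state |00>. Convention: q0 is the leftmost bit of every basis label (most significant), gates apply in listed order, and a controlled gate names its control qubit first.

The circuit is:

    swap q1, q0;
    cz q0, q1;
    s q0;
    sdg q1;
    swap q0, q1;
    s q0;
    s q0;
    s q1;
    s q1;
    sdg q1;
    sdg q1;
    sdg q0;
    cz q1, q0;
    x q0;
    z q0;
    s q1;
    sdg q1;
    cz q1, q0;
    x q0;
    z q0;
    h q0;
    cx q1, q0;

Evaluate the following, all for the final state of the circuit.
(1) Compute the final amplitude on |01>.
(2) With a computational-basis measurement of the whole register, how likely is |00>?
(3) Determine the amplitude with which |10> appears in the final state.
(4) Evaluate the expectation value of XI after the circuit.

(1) The final state's coefficient on |01> equals 0. Key observation: steps 8-11 multiply out to the identity, so the circuit reduces to the remaining gates.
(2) The probability of measuring |00> is 1/2.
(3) The amplitude on |10> is -sqrt(2)/2.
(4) The expectation value of XI is 1.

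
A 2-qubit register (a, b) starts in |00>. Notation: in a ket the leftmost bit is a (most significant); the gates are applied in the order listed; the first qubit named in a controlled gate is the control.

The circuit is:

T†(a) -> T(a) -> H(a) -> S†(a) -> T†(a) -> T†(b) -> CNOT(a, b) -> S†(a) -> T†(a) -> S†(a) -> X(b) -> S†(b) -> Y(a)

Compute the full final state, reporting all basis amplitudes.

After the circuit, the state carries amplitude -sqrt(2)*I/2 on |00>, 0 on |01>, 0 on |10>, sqrt(2)/2 on |11>.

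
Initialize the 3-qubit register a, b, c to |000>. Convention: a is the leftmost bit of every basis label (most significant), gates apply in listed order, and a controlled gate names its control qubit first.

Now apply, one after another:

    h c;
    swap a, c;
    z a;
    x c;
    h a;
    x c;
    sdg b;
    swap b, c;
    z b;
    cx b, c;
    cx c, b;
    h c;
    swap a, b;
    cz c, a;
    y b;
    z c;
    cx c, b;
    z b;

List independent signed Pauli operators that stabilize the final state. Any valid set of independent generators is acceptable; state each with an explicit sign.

One valid set of independent stabilizer generators is +IXX, +ZII, +IZZ (any independent generating set of the same group is equally correct).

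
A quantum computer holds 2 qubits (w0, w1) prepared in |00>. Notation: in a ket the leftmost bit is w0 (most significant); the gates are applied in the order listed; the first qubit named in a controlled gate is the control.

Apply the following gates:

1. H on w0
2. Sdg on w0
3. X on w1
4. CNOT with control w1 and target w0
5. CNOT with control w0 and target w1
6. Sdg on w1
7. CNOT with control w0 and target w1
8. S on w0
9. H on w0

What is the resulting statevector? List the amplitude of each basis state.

The final amplitudes are 0 on |00>, -1/2 + I/2 on |01>, 0 on |10>, -1/2 - I/2 on |11>.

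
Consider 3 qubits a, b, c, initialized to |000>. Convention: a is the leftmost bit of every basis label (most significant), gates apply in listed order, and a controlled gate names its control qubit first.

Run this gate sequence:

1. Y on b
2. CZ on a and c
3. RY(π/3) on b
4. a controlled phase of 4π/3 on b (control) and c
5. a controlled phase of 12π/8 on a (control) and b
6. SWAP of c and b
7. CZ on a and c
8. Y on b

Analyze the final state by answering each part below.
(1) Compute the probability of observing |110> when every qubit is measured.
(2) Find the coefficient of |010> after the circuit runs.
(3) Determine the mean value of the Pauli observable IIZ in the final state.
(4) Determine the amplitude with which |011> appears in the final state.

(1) Outcome |110> occurs with probability 0.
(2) The amplitude on |010> is 1/2.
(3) In the final state, IIZ has expectation -1/2.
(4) The amplitude on |011> is -sqrt(3)/2.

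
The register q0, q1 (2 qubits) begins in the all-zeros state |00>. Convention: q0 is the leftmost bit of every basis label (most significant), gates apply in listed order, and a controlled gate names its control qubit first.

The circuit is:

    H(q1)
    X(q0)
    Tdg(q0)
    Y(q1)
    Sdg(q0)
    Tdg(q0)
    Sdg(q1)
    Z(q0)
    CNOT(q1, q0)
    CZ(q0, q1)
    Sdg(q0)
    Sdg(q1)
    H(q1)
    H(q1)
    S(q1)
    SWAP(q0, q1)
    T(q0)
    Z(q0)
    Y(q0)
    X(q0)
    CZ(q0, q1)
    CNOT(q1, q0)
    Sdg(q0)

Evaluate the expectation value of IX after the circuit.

In the final state, IX has expectation -sqrt(2)/2. Key observation: gates 12-15 undo each other exactly, leaving only the rest of the circuit to track.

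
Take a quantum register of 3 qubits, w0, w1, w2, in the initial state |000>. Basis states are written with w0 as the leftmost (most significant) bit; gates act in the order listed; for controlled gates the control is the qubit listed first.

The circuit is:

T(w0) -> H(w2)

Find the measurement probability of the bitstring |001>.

A full measurement returns |001> with probability 1/2.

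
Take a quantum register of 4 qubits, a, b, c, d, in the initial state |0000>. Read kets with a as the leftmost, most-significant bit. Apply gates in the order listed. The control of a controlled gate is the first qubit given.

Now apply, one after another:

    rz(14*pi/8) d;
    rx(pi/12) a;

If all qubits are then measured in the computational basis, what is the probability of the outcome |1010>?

Outcome |1010> occurs with probability 0.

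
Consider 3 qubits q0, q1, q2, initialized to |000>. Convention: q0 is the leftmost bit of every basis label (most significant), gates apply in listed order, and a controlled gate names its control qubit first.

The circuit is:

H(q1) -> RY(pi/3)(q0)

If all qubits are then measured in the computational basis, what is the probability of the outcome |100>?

A full measurement returns |100> with probability 1/8.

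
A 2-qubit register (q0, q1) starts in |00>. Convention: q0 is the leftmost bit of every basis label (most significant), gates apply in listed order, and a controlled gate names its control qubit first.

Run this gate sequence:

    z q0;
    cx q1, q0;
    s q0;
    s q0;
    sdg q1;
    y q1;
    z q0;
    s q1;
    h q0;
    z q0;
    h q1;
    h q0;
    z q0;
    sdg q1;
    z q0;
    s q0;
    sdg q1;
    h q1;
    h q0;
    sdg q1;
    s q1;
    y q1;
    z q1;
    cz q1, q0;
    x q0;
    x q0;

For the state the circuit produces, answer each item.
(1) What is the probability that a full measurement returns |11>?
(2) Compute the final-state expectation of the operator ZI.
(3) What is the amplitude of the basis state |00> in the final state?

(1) The probability of measuring |11> is 1/2. Key observation: gates 25-26 undo each other exactly, leaving only the rest of the circuit to track.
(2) The expectation value of ZI is 0.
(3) The final state's coefficient on |00> equals 0.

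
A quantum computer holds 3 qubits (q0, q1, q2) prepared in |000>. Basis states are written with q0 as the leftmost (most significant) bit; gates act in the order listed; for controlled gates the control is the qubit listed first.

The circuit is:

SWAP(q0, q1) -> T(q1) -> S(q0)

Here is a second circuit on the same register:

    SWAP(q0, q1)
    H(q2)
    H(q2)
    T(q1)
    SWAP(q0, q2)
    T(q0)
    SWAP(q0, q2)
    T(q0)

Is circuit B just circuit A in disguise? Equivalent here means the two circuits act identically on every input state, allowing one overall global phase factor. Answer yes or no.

No, they are not equivalent — no single phase factor reconciles the two unitaries.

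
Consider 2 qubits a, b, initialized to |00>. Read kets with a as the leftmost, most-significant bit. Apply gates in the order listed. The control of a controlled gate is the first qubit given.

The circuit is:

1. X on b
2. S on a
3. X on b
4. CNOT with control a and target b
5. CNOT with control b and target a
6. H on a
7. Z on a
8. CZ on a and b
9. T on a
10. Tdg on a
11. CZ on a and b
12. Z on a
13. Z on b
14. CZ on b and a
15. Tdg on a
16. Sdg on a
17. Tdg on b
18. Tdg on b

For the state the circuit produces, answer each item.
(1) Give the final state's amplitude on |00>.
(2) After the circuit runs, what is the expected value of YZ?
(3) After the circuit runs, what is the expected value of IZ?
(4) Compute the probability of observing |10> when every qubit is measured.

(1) The final state's coefficient on |00> equals sqrt(2)/2. Key observation: steps 7-12 multiply out to the identity, so the circuit reduces to the remaining gates.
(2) In the final state, YZ has expectation -sqrt(2)/2.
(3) In the final state, IZ has expectation 1.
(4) The probability of measuring |10> is 1/2.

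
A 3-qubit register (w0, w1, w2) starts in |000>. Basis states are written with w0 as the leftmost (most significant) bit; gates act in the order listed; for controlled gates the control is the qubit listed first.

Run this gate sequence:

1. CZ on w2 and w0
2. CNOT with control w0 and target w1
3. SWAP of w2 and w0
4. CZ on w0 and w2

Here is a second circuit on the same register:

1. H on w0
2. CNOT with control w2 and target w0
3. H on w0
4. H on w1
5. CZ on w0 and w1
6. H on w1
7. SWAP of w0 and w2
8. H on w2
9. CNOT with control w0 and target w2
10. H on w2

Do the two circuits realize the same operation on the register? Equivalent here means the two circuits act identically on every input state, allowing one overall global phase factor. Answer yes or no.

Yes: on every input state the two circuits agree up to one overall phase factor.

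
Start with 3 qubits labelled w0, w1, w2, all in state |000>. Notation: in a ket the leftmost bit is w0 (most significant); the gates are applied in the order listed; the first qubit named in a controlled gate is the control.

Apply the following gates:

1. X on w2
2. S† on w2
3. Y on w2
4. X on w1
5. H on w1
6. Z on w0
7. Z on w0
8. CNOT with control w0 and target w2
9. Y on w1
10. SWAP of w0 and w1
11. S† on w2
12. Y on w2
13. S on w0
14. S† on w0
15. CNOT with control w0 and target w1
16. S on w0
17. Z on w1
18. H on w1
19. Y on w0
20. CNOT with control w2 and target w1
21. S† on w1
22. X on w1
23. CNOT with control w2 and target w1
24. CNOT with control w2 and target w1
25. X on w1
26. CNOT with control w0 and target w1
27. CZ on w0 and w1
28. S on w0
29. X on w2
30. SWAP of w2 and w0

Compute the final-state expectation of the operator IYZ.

In the final state, IYZ has expectation 1. Key observation: steps 22-25 multiply out to the identity, so the circuit reduces to the remaining gates.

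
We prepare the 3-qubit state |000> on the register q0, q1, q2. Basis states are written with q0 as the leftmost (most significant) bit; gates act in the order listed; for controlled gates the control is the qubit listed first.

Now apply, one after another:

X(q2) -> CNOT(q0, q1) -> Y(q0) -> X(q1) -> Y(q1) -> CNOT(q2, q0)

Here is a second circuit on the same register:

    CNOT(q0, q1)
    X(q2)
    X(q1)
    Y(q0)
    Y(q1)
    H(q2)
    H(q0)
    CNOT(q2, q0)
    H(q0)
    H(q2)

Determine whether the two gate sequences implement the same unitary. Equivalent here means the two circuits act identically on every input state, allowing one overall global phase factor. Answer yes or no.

No — the two circuits implement different unitaries, even allowing a global phase.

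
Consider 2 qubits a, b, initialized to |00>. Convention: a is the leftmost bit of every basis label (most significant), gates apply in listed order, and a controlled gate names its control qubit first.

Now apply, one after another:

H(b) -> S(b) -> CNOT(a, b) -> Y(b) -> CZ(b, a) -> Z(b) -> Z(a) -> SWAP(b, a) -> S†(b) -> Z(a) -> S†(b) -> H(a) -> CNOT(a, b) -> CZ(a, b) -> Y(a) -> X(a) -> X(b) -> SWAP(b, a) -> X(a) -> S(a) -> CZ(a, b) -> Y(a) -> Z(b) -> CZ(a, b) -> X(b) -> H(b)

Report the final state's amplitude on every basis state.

After the circuit, the state carries amplitude sqrt(2)*(1 + I)/4 on |00>, sqrt(2)*(1 + I)/4 on |01>, sqrt(2)*(-1 - I)/4 on |10>, sqrt(2)*(1 + I)/4 on |11>.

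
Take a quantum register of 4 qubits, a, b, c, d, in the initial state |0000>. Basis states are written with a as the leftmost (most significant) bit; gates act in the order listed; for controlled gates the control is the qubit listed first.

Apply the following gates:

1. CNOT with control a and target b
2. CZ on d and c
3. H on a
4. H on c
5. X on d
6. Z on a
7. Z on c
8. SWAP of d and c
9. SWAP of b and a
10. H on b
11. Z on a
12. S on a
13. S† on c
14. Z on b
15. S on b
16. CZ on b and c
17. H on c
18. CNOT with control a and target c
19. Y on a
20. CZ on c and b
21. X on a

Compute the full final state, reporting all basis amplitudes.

After the circuit, the state carries amplitude I/2 on |0100>, -I/2 on |0101>, I/2 on |0110>, -I/2 on |0111>, and 0 on every other basis state.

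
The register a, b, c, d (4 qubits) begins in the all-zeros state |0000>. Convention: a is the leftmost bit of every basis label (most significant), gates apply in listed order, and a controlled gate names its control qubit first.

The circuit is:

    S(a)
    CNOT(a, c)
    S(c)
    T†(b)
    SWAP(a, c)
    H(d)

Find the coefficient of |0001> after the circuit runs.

The final state's coefficient on |0001> equals sqrt(2)/2.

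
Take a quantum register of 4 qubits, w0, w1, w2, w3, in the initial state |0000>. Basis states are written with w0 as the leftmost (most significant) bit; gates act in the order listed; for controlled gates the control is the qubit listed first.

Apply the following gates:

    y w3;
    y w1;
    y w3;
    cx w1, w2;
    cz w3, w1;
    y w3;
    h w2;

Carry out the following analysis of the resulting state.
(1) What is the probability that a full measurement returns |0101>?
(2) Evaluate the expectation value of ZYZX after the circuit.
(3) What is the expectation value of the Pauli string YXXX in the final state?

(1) Outcome |0101> occurs with probability 1/2.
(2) The expectation value of ZYZX is 0.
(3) The observable YXXX averages to 0.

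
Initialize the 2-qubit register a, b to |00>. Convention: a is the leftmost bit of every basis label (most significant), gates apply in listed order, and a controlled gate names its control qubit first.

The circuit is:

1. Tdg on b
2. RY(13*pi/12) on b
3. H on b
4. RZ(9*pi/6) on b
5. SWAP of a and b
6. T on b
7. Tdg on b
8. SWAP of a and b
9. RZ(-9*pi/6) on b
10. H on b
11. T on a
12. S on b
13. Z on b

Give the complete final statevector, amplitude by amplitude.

After the circuit, the state carries amplitude -sqrt(sqrt(2) + 2)/4 + sqrt(6 - 3*sqrt(2))/4 on |00>, -I*sqrt(3*sqrt(2) + 6)/4 - I*sqrt(2 - sqrt(2))/4 on |01>, 0 on |10>, 0 on |11>. Key observation: the block from step 3 through step 10 cancels to the identity and can be dropped.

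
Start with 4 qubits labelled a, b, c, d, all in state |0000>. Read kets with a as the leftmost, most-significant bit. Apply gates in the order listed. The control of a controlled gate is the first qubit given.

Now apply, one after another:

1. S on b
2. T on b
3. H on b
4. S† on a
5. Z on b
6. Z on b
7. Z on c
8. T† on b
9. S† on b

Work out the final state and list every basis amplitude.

The resulting statevector has amplitude sqrt(2)/2 on |0000>, -sqrt(2)*exp(I*pi/4)/2 on |0100>, and 0 on every other basis state.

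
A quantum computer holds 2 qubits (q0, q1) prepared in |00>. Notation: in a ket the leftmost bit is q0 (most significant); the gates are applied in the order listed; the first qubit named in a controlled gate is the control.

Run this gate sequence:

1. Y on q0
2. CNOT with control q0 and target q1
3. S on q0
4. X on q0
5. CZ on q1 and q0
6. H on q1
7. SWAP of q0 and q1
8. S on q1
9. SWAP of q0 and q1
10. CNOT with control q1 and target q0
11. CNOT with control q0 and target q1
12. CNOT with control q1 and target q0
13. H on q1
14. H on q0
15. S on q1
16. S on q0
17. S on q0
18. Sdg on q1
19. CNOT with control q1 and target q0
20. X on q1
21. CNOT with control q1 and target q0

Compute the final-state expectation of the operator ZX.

The expectation value of ZX is 1.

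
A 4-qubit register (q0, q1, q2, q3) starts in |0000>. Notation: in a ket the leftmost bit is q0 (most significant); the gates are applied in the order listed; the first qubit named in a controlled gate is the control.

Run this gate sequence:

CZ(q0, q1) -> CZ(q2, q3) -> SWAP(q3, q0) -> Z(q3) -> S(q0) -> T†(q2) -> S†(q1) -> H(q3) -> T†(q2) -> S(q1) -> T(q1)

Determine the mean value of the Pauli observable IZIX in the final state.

The expectation value of IZIX is 1.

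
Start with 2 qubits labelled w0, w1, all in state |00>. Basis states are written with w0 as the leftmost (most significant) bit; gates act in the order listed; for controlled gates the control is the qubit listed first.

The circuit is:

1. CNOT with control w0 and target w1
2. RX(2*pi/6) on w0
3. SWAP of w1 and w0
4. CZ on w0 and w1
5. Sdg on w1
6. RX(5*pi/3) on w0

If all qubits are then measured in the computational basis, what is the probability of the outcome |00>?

Outcome |00> occurs with probability 9/16.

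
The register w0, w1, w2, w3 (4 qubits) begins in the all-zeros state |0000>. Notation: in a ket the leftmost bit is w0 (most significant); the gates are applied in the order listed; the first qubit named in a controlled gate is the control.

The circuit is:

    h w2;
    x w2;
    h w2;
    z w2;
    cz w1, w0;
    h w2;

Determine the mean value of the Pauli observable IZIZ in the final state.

The observable IZIZ averages to 1. Key observation: the block from step 1 through step 4 cancels to the identity and can be dropped.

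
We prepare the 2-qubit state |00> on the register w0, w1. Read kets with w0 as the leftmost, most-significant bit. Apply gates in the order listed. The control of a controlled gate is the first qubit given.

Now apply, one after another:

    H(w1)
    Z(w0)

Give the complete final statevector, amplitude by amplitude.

The final amplitudes are sqrt(2)/2 on |00>, sqrt(2)/2 on |01>, 0 on |10>, 0 on |11>.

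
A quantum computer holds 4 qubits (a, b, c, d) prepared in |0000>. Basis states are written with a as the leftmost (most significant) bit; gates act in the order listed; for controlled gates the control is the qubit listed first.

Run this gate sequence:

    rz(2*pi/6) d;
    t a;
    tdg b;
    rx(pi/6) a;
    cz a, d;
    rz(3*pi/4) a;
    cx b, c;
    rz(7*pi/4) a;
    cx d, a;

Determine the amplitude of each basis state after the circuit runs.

The final amplitudes are (sqrt(2) + sqrt(6))*exp(7*I*pi/12)/4 on |0000>, (-sqrt(2) + sqrt(6))*exp(7*I*pi/12)/4 on |1000>, and 0 on every other basis state.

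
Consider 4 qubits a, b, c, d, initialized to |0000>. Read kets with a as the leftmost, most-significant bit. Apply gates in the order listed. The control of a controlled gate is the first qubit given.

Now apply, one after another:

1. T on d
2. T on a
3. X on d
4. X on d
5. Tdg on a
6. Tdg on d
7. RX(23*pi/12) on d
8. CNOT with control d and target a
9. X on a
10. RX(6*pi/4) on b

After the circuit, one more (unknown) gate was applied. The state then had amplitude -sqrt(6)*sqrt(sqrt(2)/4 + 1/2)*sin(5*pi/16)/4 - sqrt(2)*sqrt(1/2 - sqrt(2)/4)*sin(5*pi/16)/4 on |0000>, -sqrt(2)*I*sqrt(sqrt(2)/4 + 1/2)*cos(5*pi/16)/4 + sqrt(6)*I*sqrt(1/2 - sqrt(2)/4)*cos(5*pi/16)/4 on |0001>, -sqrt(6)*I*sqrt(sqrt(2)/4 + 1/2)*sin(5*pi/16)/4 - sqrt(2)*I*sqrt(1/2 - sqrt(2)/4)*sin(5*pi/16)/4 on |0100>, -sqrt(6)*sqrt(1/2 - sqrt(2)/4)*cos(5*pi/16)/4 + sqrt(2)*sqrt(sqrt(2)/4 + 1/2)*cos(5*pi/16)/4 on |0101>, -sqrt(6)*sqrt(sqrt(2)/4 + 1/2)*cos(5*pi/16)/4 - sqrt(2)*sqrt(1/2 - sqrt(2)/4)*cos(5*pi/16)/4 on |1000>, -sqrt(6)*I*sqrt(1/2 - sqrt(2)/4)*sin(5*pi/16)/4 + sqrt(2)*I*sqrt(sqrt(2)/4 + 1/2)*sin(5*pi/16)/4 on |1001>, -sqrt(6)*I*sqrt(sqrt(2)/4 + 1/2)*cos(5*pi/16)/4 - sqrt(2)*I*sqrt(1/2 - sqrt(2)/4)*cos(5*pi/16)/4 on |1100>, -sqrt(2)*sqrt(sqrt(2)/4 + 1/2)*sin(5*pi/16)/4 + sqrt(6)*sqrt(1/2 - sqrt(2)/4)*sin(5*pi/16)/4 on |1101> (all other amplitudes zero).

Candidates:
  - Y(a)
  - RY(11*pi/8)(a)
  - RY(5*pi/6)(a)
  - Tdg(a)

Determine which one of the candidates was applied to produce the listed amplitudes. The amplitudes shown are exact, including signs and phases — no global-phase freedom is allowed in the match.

The unique candidate consistent with the amplitudes is RY(11*pi/8)(a). Key observation: the block from step 1 through step 6 cancels to the identity and can be dropped.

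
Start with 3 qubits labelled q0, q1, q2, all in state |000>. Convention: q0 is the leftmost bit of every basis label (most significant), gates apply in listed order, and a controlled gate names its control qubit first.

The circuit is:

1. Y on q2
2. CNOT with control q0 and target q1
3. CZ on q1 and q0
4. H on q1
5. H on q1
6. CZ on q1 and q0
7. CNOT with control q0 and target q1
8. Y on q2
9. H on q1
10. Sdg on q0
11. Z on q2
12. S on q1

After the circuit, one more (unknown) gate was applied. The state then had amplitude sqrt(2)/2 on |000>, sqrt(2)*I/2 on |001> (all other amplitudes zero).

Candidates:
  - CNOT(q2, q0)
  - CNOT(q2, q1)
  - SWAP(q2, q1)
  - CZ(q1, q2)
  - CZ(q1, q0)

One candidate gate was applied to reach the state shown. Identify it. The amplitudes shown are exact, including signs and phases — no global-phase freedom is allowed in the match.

The applied gate was SWAP(q2, q1).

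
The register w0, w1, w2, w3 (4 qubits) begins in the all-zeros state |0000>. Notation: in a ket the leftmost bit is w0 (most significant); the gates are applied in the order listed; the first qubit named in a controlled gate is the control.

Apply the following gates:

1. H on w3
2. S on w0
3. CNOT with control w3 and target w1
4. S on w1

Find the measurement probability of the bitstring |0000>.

The probability of measuring |0000> is 1/2.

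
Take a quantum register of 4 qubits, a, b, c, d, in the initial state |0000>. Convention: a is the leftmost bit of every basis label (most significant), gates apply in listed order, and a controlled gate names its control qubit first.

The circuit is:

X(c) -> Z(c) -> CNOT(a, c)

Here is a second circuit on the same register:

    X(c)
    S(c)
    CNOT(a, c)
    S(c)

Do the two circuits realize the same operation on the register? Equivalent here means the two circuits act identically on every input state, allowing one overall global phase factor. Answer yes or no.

No — the two circuits implement different unitaries, even allowing a global phase.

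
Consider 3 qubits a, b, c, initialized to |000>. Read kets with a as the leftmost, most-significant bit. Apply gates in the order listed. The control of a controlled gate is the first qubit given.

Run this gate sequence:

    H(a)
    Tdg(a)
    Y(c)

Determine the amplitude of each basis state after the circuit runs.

The resulting statevector has amplitude sqrt(2)*I/2 on |001>, sqrt(2)*exp(I*pi/4)/2 on |101>, and 0 on every other basis state.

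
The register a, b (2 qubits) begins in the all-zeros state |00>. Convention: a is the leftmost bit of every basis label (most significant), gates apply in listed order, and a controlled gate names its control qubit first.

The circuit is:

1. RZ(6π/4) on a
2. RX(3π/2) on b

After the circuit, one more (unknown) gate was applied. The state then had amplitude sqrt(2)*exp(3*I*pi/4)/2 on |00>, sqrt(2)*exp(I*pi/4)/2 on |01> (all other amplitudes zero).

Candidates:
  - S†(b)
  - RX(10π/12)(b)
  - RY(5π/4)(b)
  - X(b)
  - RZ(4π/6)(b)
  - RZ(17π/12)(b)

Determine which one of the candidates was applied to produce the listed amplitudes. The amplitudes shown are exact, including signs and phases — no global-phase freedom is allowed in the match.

It was X(b) that produced the state shown.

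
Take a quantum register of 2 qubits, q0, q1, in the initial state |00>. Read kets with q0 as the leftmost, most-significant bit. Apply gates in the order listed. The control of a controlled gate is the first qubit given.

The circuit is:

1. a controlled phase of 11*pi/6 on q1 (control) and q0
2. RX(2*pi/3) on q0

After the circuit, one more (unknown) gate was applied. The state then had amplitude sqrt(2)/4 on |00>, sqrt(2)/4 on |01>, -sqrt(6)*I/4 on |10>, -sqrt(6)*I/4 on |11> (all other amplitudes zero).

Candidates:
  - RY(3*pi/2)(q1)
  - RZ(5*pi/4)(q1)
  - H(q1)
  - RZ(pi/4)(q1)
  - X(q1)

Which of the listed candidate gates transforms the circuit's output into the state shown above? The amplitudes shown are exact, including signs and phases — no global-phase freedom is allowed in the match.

It was H(q1) that produced the state shown.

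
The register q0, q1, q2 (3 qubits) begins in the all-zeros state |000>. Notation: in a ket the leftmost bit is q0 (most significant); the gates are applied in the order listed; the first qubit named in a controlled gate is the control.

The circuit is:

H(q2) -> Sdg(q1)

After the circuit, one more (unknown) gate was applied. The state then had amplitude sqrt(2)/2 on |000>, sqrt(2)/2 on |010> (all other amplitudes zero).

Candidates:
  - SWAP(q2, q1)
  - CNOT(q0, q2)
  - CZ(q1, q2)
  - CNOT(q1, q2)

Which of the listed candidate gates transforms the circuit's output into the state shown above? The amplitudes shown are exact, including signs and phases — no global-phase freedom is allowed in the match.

It was SWAP(q2, q1) that produced the state shown.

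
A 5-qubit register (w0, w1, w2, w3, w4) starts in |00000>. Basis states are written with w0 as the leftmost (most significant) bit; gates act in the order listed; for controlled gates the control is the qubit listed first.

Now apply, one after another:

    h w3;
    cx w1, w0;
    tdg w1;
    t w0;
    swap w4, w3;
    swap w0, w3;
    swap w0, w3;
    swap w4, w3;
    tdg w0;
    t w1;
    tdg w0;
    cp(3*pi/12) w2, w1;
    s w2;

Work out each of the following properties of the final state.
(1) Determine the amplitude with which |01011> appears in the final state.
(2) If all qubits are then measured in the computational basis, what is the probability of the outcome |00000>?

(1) |01011> carries amplitude 0 in the final state. Key observation: steps 3-10 multiply out to the identity, so the circuit reduces to the remaining gates.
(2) The probability of measuring |00000> is 1/2.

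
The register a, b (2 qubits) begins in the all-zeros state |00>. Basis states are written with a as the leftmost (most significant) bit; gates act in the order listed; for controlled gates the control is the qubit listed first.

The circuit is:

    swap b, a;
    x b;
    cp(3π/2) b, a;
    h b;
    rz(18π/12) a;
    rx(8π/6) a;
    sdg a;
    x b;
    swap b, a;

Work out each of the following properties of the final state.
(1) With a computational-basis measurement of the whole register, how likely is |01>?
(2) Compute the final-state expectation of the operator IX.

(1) Outcome |01> occurs with probability 3/8.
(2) The expectation value of IX is sqrt(3)/2.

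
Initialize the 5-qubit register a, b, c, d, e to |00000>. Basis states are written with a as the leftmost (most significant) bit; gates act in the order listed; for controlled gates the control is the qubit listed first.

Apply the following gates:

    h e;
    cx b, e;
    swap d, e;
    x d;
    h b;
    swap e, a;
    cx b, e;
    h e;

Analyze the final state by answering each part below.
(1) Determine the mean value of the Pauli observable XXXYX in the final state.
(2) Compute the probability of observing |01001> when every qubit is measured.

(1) In the final state, XXXYX has expectation 0.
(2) Outcome |01001> occurs with probability 1/8.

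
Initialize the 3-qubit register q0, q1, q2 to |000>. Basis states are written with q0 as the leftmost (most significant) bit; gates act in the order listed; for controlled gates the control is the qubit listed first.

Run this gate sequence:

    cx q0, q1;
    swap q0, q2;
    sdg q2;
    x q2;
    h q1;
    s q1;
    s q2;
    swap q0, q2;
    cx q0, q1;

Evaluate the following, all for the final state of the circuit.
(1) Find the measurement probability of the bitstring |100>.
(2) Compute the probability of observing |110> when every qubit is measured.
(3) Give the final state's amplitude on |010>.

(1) A full measurement returns |100> with probability 1/2.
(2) The probability of measuring |110> is 1/2.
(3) |010> carries amplitude 0 in the final state.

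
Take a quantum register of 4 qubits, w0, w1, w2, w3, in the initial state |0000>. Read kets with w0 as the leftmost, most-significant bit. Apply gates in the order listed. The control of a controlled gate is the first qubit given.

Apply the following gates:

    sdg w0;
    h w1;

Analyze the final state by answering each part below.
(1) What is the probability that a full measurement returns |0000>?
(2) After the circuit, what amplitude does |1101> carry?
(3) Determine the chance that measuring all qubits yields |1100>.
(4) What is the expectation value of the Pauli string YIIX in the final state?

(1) Outcome |0000> occurs with probability 1/2.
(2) The amplitude on |1101> is 0.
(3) A full measurement returns |1100> with probability 0.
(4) The expectation value of YIIX is 0.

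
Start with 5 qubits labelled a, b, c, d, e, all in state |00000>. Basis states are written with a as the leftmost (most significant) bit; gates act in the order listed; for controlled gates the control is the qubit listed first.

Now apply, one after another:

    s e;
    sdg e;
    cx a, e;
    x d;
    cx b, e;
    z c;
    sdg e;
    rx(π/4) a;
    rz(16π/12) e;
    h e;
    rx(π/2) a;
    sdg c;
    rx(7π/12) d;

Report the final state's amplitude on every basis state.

The resulting statevector has amplitude (-sqrt(3) + 1 + sqrt(6))*exp(5*I*pi/6)/8 on |00000>, (-sqrt(3) + 1 + sqrt(6))*exp(5*I*pi/6)/8 on |00001>, (-sqrt(3) - 1 + sqrt(2))*exp(I*pi/3)/8 on |00010>, (-sqrt(3) - 1 + sqrt(2))*exp(I*pi/3)/8 on |00011>, (1 + sqrt(2) + sqrt(3))*exp(I*pi/3)/8 on |10000>, (1 + sqrt(2) + sqrt(3))*exp(I*pi/3)/8 on |10001>, (-1 + sqrt(3) + sqrt(6))*exp(5*I*pi/6)/8 on |10010>, (-1 + sqrt(3) + sqrt(6))*exp(5*I*pi/6)/8 on |10011>, and 0 on every other basis state.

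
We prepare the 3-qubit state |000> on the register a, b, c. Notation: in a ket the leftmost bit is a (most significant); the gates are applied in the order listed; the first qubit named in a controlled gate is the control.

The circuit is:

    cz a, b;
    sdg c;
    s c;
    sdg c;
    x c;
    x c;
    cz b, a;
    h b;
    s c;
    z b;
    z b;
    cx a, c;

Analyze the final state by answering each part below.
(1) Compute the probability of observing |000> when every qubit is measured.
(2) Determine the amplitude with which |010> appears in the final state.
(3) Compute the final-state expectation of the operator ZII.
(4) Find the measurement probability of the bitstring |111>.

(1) Outcome |000> occurs with probability 1/2.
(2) |010> carries amplitude sqrt(2)/2 in the final state.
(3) The expectation value of ZII is 1.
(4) Outcome |111> occurs with probability 0.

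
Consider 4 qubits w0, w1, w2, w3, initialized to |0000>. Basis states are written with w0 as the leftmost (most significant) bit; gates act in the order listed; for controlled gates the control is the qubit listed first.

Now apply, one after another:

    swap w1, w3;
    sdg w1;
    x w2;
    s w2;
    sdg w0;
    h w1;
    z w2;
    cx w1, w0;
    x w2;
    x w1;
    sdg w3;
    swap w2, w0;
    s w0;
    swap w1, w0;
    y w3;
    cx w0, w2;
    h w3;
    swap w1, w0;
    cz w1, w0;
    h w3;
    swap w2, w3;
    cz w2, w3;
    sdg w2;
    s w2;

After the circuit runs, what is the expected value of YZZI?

In the final state, YZZI has expectation 0.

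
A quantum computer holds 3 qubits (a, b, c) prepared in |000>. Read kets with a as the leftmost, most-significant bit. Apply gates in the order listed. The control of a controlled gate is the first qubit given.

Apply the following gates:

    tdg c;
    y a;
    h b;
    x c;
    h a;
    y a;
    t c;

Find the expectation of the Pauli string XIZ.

In the final state, XIZ has expectation -1.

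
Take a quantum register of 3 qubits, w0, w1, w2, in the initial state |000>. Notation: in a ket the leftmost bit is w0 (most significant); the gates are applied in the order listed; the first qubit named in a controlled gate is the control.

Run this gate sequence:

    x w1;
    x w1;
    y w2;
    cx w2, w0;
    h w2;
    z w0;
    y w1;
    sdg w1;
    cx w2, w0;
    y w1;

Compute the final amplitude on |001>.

The amplitude on |001> is sqrt(2)/2. Key observation: the block from step 1 through step 2 cancels to the identity and can be dropped.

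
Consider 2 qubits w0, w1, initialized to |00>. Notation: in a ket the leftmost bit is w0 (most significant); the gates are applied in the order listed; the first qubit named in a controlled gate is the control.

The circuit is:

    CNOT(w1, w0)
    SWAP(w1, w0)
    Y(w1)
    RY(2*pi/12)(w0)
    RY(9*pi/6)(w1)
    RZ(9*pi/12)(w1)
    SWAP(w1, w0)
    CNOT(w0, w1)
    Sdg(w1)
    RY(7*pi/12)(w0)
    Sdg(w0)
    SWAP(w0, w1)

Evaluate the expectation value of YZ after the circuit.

In the final state, YZ has expectation -sqrt(3)/4 - 1/4.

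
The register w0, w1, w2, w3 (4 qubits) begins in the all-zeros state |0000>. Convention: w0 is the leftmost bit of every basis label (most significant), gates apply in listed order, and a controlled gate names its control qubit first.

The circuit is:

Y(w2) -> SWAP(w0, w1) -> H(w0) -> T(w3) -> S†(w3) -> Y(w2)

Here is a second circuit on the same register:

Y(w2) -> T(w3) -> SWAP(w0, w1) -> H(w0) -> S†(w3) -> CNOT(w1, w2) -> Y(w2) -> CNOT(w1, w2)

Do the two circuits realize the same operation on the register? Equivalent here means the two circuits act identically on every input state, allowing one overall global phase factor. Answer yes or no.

No, they are not equivalent — no single phase factor reconciles the two unitaries.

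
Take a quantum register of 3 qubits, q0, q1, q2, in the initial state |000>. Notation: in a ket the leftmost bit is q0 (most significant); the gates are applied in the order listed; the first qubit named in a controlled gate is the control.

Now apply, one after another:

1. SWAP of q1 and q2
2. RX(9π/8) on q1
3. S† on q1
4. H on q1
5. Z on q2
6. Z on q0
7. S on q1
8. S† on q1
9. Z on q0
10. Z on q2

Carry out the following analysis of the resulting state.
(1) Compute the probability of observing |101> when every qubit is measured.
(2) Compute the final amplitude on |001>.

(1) A full measurement returns |101> with probability 0.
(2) |001> carries amplitude 0 in the final state.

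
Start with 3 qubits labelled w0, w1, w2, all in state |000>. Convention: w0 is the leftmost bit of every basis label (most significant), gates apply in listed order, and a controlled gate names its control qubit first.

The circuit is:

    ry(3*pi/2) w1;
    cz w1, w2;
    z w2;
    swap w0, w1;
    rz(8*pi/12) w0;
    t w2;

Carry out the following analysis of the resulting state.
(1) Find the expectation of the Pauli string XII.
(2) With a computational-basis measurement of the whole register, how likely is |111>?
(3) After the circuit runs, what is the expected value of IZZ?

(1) The expectation value of XII is 1/2.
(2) A full measurement returns |111> with probability 0.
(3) The expectation value of IZZ is 1.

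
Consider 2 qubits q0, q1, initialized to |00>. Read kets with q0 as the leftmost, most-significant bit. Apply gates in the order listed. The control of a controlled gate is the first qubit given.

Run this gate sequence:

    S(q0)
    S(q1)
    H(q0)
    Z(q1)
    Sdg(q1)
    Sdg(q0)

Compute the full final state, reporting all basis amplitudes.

After the circuit, the state carries amplitude sqrt(2)/2 on |00>, 0 on |01>, -sqrt(2)*I/2 on |10>, 0 on |11>.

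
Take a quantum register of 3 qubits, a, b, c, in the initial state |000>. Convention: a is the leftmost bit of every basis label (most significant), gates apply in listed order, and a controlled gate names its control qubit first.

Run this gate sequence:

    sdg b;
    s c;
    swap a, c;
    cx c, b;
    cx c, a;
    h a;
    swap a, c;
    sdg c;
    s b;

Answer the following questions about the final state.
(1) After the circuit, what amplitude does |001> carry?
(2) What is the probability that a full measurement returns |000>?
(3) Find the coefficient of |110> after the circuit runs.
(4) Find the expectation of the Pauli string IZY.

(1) |001> carries amplitude -sqrt(2)*I/2 in the final state.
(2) The probability of measuring |000> is 1/2.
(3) The final state's coefficient on |110> equals 0.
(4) The observable IZY averages to -1.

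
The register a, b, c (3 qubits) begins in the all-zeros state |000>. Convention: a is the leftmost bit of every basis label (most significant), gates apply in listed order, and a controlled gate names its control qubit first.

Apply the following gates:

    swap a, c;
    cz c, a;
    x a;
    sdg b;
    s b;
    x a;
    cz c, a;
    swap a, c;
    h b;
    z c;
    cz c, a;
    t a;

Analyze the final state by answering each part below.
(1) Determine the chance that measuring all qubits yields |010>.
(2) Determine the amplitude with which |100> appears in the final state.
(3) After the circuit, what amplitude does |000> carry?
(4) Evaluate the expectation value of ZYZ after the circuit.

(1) A full measurement returns |010> with probability 1/2. Key observation: the block from step 1 through step 8 cancels to the identity and can be dropped.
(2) The amplitude on |100> is 0.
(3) The amplitude on |000> is sqrt(2)/2.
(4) In the final state, ZYZ has expectation 0.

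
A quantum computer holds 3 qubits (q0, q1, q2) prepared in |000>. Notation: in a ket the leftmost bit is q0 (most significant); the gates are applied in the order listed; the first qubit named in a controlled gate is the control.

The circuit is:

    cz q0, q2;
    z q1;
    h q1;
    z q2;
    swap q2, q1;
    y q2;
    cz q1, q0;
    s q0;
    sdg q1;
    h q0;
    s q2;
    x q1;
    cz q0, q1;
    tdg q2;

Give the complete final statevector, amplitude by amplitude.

The final amplitudes are 0 on |000>, 0 on |001>, -I/2 on |010>, exp(3*I*pi/4)/2 on |011>, 0 on |100>, 0 on |101>, I/2 on |110>, -exp(3*I*pi/4)/2 on |111>.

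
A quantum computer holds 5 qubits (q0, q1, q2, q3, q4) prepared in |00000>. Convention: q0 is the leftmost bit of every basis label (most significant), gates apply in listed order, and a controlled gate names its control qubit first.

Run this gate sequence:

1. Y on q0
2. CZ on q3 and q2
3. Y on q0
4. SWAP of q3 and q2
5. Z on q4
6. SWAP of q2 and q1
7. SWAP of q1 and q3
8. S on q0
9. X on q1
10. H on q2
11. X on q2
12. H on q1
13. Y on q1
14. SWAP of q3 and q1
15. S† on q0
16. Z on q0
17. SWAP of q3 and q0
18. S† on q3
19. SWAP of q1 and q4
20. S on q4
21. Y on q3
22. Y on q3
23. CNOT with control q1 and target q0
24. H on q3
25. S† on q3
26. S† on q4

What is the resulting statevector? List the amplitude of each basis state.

After the circuit, the state carries amplitude sqrt(2)*I/4 on |00000>, sqrt(2)/4 on |00010>, sqrt(2)*I/4 on |00100>, sqrt(2)/4 on |00110>, sqrt(2)*I/4 on |10000>, sqrt(2)/4 on |10010>, sqrt(2)*I/4 on |10100>, sqrt(2)/4 on |10110>, and 0 on every other basis state.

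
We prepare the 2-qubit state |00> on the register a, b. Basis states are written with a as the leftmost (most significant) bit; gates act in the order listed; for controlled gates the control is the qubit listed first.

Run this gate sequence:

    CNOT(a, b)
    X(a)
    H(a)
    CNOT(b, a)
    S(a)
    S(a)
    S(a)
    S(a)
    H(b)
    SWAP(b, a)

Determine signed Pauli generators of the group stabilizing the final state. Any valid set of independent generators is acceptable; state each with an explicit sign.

One valid set of independent stabilizer generators is +XI, -IX (any independent generating set of the same group is equally correct).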